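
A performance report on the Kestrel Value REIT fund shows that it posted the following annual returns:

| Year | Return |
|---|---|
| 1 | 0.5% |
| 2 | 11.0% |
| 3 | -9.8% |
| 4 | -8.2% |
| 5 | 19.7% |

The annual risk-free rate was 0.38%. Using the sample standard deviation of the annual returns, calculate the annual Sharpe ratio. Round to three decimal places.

r̄ = (0.5 + 11 − 9.8 − 8.2 + 19.7) / 5 = 2.6400%
Sample std dev = √[637.7720 / 4] = 12.6271%
Sharpe = (r̄ − rf) / σ = (2.6400 − 0.38) / 12.6271 = 2.2600 / 12.6271 = 0.1790

0.179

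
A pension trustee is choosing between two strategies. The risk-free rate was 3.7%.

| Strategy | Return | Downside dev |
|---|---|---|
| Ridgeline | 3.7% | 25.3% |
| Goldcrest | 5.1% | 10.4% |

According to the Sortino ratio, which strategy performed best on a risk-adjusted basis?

Goldcrest

Ridgeline: Sortino ratio = (3.7% − 3.7%) / 25.3% = 0.000
Goldcrest: Sortino ratio = (5.1% − 3.7%) / 10.4% = 0.135
Highest: Goldcrest (0.135).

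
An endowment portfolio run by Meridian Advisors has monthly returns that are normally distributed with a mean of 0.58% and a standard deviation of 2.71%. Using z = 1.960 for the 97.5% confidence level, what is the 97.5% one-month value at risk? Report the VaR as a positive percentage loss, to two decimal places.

4.73

VaR (as % loss) = −(μ − z·σ) = −(0.58% − 1.960 × 2.71%) = −(-4.7316%) = 4.7316%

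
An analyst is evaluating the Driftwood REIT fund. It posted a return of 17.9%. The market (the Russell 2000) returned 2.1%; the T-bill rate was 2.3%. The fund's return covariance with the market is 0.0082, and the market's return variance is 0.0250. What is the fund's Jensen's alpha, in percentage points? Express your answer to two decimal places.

β = Cov / Var = 0.0082 / 0.0250 = 0.3280
E[R] = Rf + β(Rm − Rf) = 2.3% + 0.3280 × (2.1% − 2.3%) = 2.2344%
α = Rp − E[R] = 17.9% − 2.2344% = 15.6656

15.67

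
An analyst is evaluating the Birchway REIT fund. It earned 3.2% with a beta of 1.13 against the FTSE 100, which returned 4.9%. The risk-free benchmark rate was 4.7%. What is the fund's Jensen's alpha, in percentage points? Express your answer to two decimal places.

CAPM expected return = Rf + β(Rm − Rf) = 4.7% + 1.13 × (4.9% − 4.7%) = 4.7 + 1.13 × 0.20 = 4.9260%
Jensen's α = Rp − E[R] = 3.2% − 4.9260% = -1.7260

-1.73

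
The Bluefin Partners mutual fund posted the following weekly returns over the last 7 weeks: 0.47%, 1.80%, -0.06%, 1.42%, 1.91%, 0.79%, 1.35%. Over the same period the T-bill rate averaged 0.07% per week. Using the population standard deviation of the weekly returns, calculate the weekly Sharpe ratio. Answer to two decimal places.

r̄ = (0.47 + 1.8 − 0.06 + 1.42 + 1.91 + 0.79 + 1.35) / 7 = 1.0971%
Σ(r − r̄)² = (0.47 − 1.0971)² + (1.8 − 1.0971)² + (-0.06 − 1.0971)² + … = 3.1495
population σ = √(3.1495 / 7) = √0.4499 = 0.6707%
Sharpe = (r̄ − rf) / σ = (1.0971 − 0.07) / 0.6707 = 1.0271 / 0.6707 = 1.5314

1.53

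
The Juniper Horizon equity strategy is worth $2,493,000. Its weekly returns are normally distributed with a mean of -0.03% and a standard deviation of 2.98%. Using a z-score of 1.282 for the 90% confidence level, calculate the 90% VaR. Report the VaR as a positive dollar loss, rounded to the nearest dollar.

$95,989

Return at the 90% tail: μ − z·σ = -0.03% − 1.282 × 2.98% = -0.03 − 3.82036 = -3.85036%
VaR = −(-3.85036%) × $2,493,000 = 3.85036% × $2,493,000 = $95,989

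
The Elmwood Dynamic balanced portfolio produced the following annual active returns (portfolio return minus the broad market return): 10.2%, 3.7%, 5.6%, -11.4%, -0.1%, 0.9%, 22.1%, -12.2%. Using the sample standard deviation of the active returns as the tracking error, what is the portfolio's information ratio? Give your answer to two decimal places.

μ = (10.2 + 3.7 + 5.6 − 11.4 − 0.1 + 0.9 + 22.1 − 12.2) / 8 = 2.3500%
Σ(r − μ)² = 872.9400; sample σ = √(872.9400/7) = 11.1672%
IR = μ / tracking error = 2.3500 / 11.1672 = 0.2104

0.21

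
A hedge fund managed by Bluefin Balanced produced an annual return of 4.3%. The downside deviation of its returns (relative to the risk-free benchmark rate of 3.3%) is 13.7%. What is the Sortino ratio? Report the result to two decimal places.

0.07

Sortino = (Rp − Rf) / σd = (4.3% − 3.3%) / 13.7% = 1.00% / 13.7% = 0.0730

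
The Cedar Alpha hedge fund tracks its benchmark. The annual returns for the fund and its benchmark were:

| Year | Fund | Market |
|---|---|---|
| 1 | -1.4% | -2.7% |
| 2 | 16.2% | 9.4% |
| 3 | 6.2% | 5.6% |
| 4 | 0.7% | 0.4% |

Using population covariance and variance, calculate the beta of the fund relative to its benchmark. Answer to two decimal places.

r̄p = 5.4250%,  r̄m = 3.1750%
Cov = Σ(rp − r̄p)(rm − r̄m) / 4 = 30.5406
Var(rm) = Σ(rm − r̄m)² / 4 = 21.7119
β = Cov / Var = 30.5406 / 21.7119 = 1.4066

1.41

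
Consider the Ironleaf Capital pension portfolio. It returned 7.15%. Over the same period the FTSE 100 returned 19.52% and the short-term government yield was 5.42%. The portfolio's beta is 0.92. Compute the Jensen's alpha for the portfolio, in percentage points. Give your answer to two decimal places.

-11.24

CAPM expected return = Rf + β(Rm − Rf) = 5.42% + 0.92 × (19.52% − 5.42%) = 5.42 + 0.92 × 14.10 = 18.3920%
Jensen's α = Rp − E[R] = 7.15% − 18.3920% = -11.2420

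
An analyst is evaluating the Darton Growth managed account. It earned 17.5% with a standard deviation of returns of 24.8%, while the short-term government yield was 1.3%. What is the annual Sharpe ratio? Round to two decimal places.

Sharpe = (Rp − Rf) / σp = (17.5% − 1.3%) / 24.8% = 16.20% / 24.8% = 0.6532

0.65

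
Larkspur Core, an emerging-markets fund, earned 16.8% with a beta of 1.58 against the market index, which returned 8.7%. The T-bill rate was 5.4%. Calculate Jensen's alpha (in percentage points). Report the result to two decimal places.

6.19

CAPM expected return = Rf + β(Rm − Rf) = 5.4% + 1.58 × (8.7% − 5.4%) = 5.4 + 1.58 × 3.30 = 10.6140%
Jensen's α = Rp − E[R] = 16.8% − 10.6140% = 6.1860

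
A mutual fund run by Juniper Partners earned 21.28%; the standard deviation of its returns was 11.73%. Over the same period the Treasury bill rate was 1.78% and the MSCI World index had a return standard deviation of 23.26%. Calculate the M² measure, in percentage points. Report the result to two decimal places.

Sharpe = (Rp − Rf) / σp = (21.28% − 1.78%) / 11.73% = 1.6624
M² = Rf + Sharpe × σm = 1.78% + 1.6624 × 23.26% = 40.4474%

40.45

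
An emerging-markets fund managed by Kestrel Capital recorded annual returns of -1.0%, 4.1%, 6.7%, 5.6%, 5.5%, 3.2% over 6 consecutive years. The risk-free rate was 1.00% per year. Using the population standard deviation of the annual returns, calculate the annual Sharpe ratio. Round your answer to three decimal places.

Mean return r̄ = 24.10 / 6 = 4.0167%
Σ(r − r̄)² = 37.7483; population σ = √(37.7483/6) = 2.5083%
Sharpe = (r̄ − rf) / σ = (4.0167 − 1) / 2.5083 = 3.0167 / 2.5083 = 1.2027

1.203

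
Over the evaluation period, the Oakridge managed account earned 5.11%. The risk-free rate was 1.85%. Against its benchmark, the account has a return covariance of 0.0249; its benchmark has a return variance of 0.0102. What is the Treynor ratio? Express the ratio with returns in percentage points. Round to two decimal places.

1.34

β = Cov / Var = 0.0249 / 0.0102 = 2.4412
Treynor = (Rp − Rf) / β = (5.11% − 1.85%) / 2.4412 = 3.26 / 2.4412 = 1.3354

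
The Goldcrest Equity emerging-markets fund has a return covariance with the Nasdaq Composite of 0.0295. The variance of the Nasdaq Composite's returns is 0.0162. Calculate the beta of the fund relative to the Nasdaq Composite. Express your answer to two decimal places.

1.82

β = Cov(Rp, Rm) / Var(Rm) = 0.0295 / 0.0162 = 1.8210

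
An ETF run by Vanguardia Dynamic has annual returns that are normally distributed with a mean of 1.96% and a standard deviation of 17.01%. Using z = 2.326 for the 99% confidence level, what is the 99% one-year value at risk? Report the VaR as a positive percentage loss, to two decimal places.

VaR (as % loss) = −(μ − z·σ) = −(1.96% − 2.326 × 17.01%) = −(-37.60526%) = 37.60526%

37.61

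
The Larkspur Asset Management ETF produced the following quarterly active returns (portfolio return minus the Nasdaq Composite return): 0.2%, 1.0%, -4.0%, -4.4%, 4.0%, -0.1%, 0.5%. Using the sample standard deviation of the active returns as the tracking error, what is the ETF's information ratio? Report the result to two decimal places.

r̄ = (0.2 + 1 − 4 − 4.4 + 4 − 0.1 + 0.5) / 7 = -2.80 / 7 = -0.4000%
Σ(r − r̄)² = (0.2 − (-0.4000))² + (1 − (-0.4000))² + (-4 − (-0.4000))² + … = 51.5400
σ = √[51.5400 / 6] = 2.9309%
IR = r̄ / tracking error = -0.4000 / 2.9309 = -0.1365

-0.14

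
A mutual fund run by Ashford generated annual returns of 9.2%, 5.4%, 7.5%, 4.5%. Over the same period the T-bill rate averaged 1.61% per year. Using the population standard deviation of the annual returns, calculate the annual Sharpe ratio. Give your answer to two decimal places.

2.75

μ = (9.2 + 5.4 + 7.5 + 4.5) / 4 = 6.6500%
Σ(r − μ)² = (9.2 − 6.6500)² + (5.4 − 6.6500)² + … = 13.4100
σ = √[13.4100 / 4] = 1.8310%
Sharpe = (μ − rf) / σ = (6.6500 − 1.61) / 1.8310 = 5.0400 / 1.8310 = 2.7526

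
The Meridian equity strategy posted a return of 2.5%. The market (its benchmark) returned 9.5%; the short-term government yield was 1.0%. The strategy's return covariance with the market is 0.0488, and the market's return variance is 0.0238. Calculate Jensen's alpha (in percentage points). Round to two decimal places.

-15.93

β = Cov / Var = 0.0488 / 0.0238 = 2.0504
E[R] = Rf + β(Rm − Rf) = 1.0% + 2.0504 × (9.5% − 1.0%) = 18.4284%
α = Rp − E[R] = 2.5% − 18.4284% = -15.9284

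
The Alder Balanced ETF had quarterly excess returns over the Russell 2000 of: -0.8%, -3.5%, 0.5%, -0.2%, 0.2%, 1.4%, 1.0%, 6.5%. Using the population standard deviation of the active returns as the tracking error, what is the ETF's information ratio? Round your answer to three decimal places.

r̄ = (-0.8 − 3.5 + 0.5 − 0.2 + 0.2 + 1.4 + 1 + 6.5) / 8 = 0.6375%
Population σ = √[Σ(r − r̄)² / 8] = √[55.1788 / 8] = √6.8974 = 2.6263%
IR = r̄ / tracking error = 0.6375 / 2.6263 = 0.2427

0.243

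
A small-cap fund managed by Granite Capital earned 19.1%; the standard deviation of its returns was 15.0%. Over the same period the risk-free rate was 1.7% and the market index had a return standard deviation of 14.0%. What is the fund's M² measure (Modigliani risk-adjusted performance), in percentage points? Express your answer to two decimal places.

17.94

Sharpe = (Rp − Rf) / σp = (19.1% − 1.7%) / 15.0% = 1.1600
M² = Rf + Sharpe × σm = 1.7% + 1.1600 × 14.0% = 17.9400%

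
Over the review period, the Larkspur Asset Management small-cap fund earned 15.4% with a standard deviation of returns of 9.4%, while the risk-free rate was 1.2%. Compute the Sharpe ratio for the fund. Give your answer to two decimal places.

1.51

Sharpe = (Rp − Rf) / σp = (15.4% − 1.2%) / 9.4% = 14.20% / 9.4% = 1.5106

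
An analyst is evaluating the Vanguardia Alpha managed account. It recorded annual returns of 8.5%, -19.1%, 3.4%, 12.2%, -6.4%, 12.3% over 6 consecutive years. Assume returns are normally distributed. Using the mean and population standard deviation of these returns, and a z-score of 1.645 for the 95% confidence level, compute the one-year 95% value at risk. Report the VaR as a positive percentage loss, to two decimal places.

Mean return r̄ = 10.90 / 6 = 1.8167%
Population σ = √[Σ(r − r̄)² / 6] = √[769.9083 / 6] = √128.3181 = 11.3278%
VaR = −(r̄ − z·σ) = −(1.8167 − 1.645 × 11.3278) = −(-16.8175) = 16.8175%

16.82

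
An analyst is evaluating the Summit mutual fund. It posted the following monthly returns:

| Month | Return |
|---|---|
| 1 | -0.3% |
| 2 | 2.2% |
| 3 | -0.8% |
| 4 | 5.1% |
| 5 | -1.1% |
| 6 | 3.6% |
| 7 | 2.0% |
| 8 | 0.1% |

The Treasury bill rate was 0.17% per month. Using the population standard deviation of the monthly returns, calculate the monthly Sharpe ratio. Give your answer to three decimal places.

Mean return r̄ = 10.80 / 8 = 1.3500%
Population std dev = √[35.1800 / 8] = 2.0970%
Sharpe = (r̄ − rf) / σ = (1.3500 − 0.17) / 2.0970 = 1.1800 / 2.0970 = 0.5627

0.563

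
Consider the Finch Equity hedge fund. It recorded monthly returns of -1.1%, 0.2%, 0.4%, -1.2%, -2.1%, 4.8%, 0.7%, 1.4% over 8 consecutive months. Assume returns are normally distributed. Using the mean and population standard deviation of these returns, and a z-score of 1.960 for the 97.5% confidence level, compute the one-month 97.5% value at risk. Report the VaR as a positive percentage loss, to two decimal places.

3.50

Mean return r̄ = 3.10 / 8 = 0.3875%
Population std dev = √[31.5488 / 8] = 1.9858%
VaR = −(r̄ − z·σ) = −(0.3875 − 1.960 × 1.9858) = −(-3.5047) = 3.5047%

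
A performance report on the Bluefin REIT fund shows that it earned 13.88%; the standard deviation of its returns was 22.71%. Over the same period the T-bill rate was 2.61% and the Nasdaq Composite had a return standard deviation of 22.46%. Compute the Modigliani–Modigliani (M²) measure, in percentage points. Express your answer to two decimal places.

Sharpe = (Rp − Rf) / σp = (13.88% − 2.61%) / 22.71% = 0.4963
M² = Rf + Sharpe × σm = 2.61% + 0.4963 × 22.46% = 13.7569%

13.76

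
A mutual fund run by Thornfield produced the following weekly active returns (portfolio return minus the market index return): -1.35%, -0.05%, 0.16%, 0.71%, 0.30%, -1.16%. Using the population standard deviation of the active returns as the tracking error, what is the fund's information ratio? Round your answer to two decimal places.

-0.30

Mean return r̄ = -1.390 / 6 = -0.2317%
Σ(r − r̄)² = (-1.35 − (-0.2317))² + (-0.05 − (-0.2317))² + … = 3.4683
σ = √[3.4683 / 6] = 0.7603%
IR = r̄ / tracking error = -0.2317 / 0.7603 = -0.3047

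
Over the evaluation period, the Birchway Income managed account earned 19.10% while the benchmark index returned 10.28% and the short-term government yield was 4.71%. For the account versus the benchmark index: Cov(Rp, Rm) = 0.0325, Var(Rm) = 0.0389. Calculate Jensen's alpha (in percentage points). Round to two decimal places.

β = Cov / Var = 0.0325 / 0.0389 = 0.8355
E[R] = Rf + β(Rm − Rf) = 4.71% + 0.8355 × (10.28% − 4.71%) = 9.3637%
α = Rp − E[R] = 19.10% − 9.3637% = 9.7363

9.74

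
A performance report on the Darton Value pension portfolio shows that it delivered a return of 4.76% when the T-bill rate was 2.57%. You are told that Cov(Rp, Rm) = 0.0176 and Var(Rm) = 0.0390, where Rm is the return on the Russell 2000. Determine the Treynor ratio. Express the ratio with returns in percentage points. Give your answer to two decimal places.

β = Cov / Var = 0.0176 / 0.0390 = 0.4513
Treynor = (Rp − Rf) / β = (4.76% − 2.57%) / 0.4513 = 2.19 / 0.4513 = 4.8526

4.85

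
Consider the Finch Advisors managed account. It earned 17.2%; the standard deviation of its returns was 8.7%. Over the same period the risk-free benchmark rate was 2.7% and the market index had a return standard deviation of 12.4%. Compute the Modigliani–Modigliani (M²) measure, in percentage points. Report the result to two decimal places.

Sharpe = (Rp − Rf) / σp = (17.2% − 2.7%) / 8.7% = 1.6667
M² = Rf + Sharpe × σm = 2.7% + 1.6667 × 12.4% = 23.3671%

23.37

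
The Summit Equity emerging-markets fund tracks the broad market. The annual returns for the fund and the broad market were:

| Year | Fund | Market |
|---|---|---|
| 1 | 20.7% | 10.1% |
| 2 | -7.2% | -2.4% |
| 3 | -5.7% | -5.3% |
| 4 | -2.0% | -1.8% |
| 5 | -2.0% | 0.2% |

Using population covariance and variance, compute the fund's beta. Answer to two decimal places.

r̄p = 0.7600%,  r̄m = 0.1600%
Cov = Σ(rp − r̄p)(rm − r̄m) / 5 = 51.8304
Var(rm) = Σ(rm − r̄m)² / 5 = 27.8024
β = Cov / Var = 51.8304 / 27.8024 = 1.8642

1.86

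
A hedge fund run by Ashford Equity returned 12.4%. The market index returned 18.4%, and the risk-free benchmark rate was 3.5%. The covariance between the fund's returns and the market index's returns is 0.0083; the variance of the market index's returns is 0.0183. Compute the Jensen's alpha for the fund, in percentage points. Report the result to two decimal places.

β = Cov / Var = 0.0083 / 0.0183 = 0.4536
E[R] = Rf + β(Rm − Rf) = 3.5% + 0.4536 × (18.4% − 3.5%) = 10.2586%
α = Rp − E[R] = 12.4% − 10.2586% = 2.1414

2.14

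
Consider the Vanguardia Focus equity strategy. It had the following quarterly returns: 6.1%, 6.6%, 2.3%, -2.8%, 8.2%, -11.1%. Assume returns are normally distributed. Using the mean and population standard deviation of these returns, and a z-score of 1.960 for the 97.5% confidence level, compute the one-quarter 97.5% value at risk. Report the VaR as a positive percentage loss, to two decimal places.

Mean return r̄ = 9.30 / 6 = 1.5500%
Population σ = √[Σ(r − r̄)² / 6] = √[269.9350 / 6] = √44.9892 = 6.7074%
VaR = −(r̄ − z·σ) = −(1.5500 − 1.960 × 6.7074) = −(-11.5965) = 11.5965%

11.60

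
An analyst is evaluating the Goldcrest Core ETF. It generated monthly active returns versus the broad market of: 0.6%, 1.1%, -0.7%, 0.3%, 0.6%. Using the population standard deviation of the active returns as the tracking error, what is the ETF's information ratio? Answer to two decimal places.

r̄ = (0.6 + 1.1 − 0.7 + 0.3 + 0.6) / 5 = 1.90 / 5 = 0.3800%
Population σ = √[Σ(r − r̄)² / 5] = √[1.7880 / 5] = √0.3576 = 0.5980%
IR = r̄ / tracking error = 0.3800 / 0.5980 = 0.6355

0.64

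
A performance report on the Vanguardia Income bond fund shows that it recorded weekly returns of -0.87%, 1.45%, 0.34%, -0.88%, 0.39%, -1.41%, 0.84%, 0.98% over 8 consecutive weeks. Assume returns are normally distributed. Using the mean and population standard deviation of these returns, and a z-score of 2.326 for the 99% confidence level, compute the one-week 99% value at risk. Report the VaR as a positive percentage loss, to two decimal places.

Mean return μ = 0.840 / 8 = 0.1050%
Population std dev = √[7.4674 / 8] = 0.9661%
VaR = −(μ − z·σ) = −(0.1050 − 2.326 × 0.9661) = −(-2.1421) = 2.1421%

2.14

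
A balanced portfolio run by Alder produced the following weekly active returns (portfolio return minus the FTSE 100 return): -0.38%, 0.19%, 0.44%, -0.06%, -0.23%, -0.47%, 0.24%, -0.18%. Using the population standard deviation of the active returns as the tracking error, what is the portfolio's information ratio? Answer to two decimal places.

r̄ = (-0.38 + 0.19 + 0.44 − 0.06 − 0.23 − 0.47 + 0.24 − 0.18) / 8 = -0.0563%
Population std dev = √[0.7162 / 8] = 0.2992%
IR = r̄ / tracking error = -0.0563 / 0.2992 = -0.1882

-0.19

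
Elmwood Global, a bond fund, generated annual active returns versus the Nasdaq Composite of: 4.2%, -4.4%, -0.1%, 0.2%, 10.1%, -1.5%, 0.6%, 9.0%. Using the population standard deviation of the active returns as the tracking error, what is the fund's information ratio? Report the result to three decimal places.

0.475

r̄ = (4.2 − 4.4 − 0.1 + 0.2 + 10.1 − 1.5 + 0.6 + 9) / 8 = 18.10 / 8 = 2.2625%
Σ(r − r̄)² = 181.7188; population σ = √(181.7188/8) = 4.7660%
IR = r̄ / tracking error = 2.2625 / 4.7660 = 0.4747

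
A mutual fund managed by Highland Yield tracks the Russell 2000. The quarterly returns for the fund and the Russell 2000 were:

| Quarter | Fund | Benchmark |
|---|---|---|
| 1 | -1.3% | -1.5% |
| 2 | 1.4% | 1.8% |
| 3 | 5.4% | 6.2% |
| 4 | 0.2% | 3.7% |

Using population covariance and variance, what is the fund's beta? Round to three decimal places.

r̄p = 1.4250%,  r̄m = 2.5500%
Cov = Σ(rp − r̄p)(rm − r̄m) / 4 = 6.0388
Var(rm) = Σ(rm − r̄m)² / 4 = 7.9025
β = Cov / Var = 6.0388 / 7.9025 = 0.7642

0.764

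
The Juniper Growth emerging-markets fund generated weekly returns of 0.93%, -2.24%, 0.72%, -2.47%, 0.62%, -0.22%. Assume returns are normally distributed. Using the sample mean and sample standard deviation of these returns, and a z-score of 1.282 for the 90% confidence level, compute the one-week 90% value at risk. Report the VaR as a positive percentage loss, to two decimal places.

2.41

μ = (0.93 − 2.24 + 0.72 − 2.47 + 0.62 − 0.22) / 6 = -0.4433%
Sample σ = √[Σ(r − μ)² / 5] = √[11.7553 / 5] = √2.3511 = 1.5333%
VaR = −(μ − z·σ) = −(-0.4433 − 1.282 × 1.5333) = −(-2.4090) = 2.4090%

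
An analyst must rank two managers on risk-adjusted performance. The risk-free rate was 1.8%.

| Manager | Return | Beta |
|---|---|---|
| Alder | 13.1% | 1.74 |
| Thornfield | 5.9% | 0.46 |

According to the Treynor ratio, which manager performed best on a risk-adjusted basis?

Thornfield

Alder: Treynor = (13.1% − 1.8%) / 1.74 = 6.494
Thornfield: Treynor = (5.9% − 1.8%) / 0.46 = 8.913
Highest: Thornfield (8.913).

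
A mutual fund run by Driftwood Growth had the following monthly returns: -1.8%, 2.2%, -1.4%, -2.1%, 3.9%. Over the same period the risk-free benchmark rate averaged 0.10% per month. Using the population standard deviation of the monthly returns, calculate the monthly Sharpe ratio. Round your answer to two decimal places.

r̄ = (-1.8 + 2.2 − 1.4 − 2.1 + 3.9) / 5 = 0.1600%
Σ(r − r̄)² = 29.5320; population σ = √(29.5320/5) = 2.4303%
Sharpe = (r̄ − rf) / σ = (0.1600 − 0.1) / 2.4303 = 0.0600 / 2.4303 = 0.0247

0.02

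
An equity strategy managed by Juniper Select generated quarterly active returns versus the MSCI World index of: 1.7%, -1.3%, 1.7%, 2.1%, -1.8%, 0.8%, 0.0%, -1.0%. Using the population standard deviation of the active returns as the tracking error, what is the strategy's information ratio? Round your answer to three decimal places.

Mean return r̄ = 2.20 / 8 = 0.2750%
Population σ = √[Σ(r − r̄)² / 8] = √[16.1550 / 8] = √2.0194 = 1.4211%
IR = r̄ / tracking error = 0.2750 / 1.4211 = 0.1935

0.194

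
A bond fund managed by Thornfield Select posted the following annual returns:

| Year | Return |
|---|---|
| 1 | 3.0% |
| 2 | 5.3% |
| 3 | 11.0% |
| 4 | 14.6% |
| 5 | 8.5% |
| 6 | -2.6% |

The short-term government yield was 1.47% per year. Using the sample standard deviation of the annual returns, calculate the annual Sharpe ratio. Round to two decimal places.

Mean return μ = 39.80 / 6 = 6.6333%
Σ(r − μ)² = (3 − 6.6333)² + (5.3 − 6.6333)² + (11 − 6.6333)² + … = 186.2533
σ = √[186.2533 / 5] = 6.1033%
Sharpe = (μ − rf) / σ = (6.6333 − 1.47) / 6.1033 = 5.1633 / 6.1033 = 0.8460

0.85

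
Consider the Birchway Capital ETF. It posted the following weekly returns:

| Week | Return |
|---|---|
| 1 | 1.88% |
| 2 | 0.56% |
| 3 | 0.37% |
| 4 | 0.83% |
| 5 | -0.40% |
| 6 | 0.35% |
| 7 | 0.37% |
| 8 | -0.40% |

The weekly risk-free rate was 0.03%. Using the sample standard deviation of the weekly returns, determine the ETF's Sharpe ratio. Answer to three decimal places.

0.573

r̄ = (1.88 + 0.56 + 0.37 + 0.83 − 0.4 + 0.35 + 0.37 − 0.4) / 8 = 3.560 / 8 = 0.4450%
Σ(r − r̄)² = 3.6690; sample σ = √(3.6690/7) = 0.7240%
Sharpe = (r̄ − rf) / σ = (0.4450 − 0.03) / 0.7240 = 0.4150 / 0.7240 = 0.5732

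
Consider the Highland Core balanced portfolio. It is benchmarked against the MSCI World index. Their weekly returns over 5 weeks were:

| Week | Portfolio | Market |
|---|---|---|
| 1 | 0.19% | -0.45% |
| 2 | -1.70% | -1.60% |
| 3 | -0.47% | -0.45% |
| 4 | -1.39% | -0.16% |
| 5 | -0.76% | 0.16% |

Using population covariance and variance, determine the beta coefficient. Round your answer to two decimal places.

0.50

r̄p = -0.8260%,  r̄m = -0.5000%
Cov = Σ(rp − r̄p)(rm − r̄m) / 5 = 0.1764
Var(rm) = Σ(rm − r̄m)² / 5 = 0.3532
β = Cov / Var = 0.1764 / 0.3532 = 0.4994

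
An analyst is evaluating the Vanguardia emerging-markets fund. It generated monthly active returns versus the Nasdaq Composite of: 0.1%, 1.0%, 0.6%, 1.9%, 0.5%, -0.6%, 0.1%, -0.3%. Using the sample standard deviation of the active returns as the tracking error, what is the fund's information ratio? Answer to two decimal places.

0.52

r̄ = (0.1 + 1 + 0.6 + 1.9 + 0.5 − 0.6 + 0.1 − 0.3) / 8 = 3.30 / 8 = 0.4125%
Σ(r − r̄)² = 4.3288; sample σ = √(4.3288/7) = 0.7864%
IR = r̄ / tracking error = 0.4125 / 0.7864 = 0.5245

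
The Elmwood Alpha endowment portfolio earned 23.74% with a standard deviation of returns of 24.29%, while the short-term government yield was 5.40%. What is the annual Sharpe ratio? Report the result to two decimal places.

0.76

Sharpe = (Rp − Rf) / σp = (23.74% − 5.40%) / 24.29% = 18.34% / 24.29% = 0.7550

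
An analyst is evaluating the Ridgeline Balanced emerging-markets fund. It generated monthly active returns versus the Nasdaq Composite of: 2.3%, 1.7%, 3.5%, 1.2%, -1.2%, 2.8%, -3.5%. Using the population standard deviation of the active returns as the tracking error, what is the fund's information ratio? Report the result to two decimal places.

0.42

μ = (2.3 + 1.7 + 3.5 + 1.2 − 1.2 + 2.8 − 3.5) / 7 = 6.80 / 7 = 0.9714%
Population σ = √[Σ(r − μ)² / 7] = √[36.7943 / 7] = √5.2563 = 2.2927%
IR = μ / tracking error = 0.9714 / 2.2927 = 0.4237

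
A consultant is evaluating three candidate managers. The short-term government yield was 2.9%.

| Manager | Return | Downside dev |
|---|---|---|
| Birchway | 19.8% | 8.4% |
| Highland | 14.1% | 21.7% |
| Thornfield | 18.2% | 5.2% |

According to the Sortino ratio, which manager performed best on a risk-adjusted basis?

Thornfield

Birchway: Sortino ratio = (19.8% − 2.9%) / 8.4% = 2.012
Highland: Sortino ratio = (14.1% − 2.9%) / 21.7% = 0.516
Thornfield: Sortino ratio = (18.2% − 2.9%) / 5.2% = 2.942
Highest: Thornfield (2.942).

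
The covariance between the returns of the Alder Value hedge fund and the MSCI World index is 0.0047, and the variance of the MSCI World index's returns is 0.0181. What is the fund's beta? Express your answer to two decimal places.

0.26

β = Cov(Rp, Rm) / Var(Rm) = 0.0047 / 0.0181 = 0.2597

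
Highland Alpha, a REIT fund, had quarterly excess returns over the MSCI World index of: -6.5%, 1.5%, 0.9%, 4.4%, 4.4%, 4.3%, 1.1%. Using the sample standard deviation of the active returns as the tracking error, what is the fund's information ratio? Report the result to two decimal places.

0.37

μ = (-6.5 + 1.5 + 0.9 + 4.4 + 4.4 + 4.3 + 1.1) / 7 = 1.4429%
Σ(r − μ)² = (-6.5 − 1.4429)² + (1.5 − 1.4429)² + (0.9 − 1.4429)² + … = 89.1571
σ = √[89.1571 / 6] = 3.8548%
IR = μ / tracking error = 1.4429 / 3.8548 = 0.3743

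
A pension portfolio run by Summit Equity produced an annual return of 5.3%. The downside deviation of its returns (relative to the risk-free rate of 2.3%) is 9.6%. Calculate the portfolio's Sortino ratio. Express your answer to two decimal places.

0.31

Sortino = (Rp − Rf) / σd = (5.3% − 2.3%) / 9.6% = 3.00% / 9.6% = 0.3125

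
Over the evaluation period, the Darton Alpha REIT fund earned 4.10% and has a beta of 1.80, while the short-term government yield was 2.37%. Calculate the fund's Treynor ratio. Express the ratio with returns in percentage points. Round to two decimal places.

0.96

Treynor = (Rp − Rf) / β = (4.10% − 2.37%) / 1.80 = 1.73 / 1.80 = 0.9611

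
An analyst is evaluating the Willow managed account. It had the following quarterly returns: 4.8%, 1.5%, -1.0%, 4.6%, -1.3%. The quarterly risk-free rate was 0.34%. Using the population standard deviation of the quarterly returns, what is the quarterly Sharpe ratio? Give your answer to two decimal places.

Mean return r̄ = 8.60 / 5 = 1.7200%
Σ(r − r̄)² = 34.3480; population σ = √(34.3480/5) = 2.6210%
Sharpe = (r̄ − rf) / σ = (1.7200 − 0.34) / 2.6210 = 1.3800 / 2.6210 = 0.5265

0.53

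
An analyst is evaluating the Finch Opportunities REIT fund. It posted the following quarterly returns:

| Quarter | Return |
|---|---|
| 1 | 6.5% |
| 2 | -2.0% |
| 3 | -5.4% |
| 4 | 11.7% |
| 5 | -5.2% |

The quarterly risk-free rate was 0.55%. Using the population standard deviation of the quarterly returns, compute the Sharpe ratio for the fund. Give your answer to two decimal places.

0.08

Mean return r̄ = 5.60 / 5 = 1.1200%
Population σ = √[Σ(r − r̄)² / 5] = √[233.0680 / 5] = √46.6136 = 6.8274%
Sharpe = (r̄ − rf) / σ = (1.1200 − 0.55) / 6.8274 = 0.5700 / 6.8274 = 0.0835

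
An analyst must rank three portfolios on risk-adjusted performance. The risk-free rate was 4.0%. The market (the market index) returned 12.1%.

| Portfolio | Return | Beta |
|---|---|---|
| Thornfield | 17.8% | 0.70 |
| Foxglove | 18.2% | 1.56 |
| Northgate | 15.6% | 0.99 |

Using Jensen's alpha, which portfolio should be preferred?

Thornfield: α = 17.8% − [4.0% + 0.70 × (12.1% − 4.0%)] = 8.130
Foxglove: α = 18.2% − [4.0% + 1.56 × (12.1% − 4.0%)] = 1.564
Northgate: α = 15.6% − [4.0% + 0.99 × (12.1% − 4.0%)] = 3.581
Highest: Thornfield (8.130).

Thornfield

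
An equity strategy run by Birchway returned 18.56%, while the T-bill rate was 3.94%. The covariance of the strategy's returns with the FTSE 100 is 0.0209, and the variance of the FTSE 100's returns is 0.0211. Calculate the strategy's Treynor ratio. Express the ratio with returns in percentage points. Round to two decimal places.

14.76

β = Cov / Var = 0.0209 / 0.0211 = 0.9905
Treynor = (Rp − Rf) / β = (18.56% − 3.94%) / 0.9905 = 14.62 / 0.9905 = 14.7602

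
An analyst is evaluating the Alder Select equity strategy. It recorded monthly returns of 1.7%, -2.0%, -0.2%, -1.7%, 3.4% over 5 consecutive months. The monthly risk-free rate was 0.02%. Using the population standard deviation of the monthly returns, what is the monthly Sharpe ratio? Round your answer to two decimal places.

μ = (1.7 − 2 − 0.2 − 1.7 + 3.4) / 5 = 1.20 / 5 = 0.2400%
Σ(r − μ)² = (1.7 − 0.2400)² + (-2 − 0.2400)² + (-0.2 − 0.2400)² + … = 21.0920
σ = √[21.0920 / 5] = 2.0539%
Sharpe = (μ − rf) / σ = (0.2400 − 0.02) / 2.0539 = 0.2200 / 2.0539 = 0.1071

0.11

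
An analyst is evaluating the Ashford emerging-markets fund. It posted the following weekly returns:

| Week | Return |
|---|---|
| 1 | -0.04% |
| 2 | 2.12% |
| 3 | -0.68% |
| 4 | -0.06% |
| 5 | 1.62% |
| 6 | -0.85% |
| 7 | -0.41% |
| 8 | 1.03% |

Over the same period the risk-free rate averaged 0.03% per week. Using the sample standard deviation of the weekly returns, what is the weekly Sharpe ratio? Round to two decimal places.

0.28

r̄ = (-0.04 + 2.12 − 0.68 − 0.06 + 1.62 − 0.85 − 0.41 + 1.03) / 8 = 0.3413%
Sample σ = √[Σ(r − r̄)² / 7] = √[8.6063 / 7] = √1.2295 = 1.1088%
Sharpe = (r̄ − rf) / σ = (0.3413 − 0.03) / 1.1088 = 0.3113 / 1.1088 = 0.2808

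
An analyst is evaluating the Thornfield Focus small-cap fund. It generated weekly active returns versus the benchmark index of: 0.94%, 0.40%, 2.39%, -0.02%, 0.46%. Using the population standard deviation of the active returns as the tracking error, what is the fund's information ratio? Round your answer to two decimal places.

Mean return μ = 4.170 / 5 = 0.8340%
Σ(r − μ)² = (0.94 − 0.8340)² + (0.4 − 0.8340)² + … = 3.4899
population σ = √(3.4899 / 5) = √0.6980 = 0.8355%
IR = μ / tracking error = 0.8340 / 0.8355 = 0.9982

1.00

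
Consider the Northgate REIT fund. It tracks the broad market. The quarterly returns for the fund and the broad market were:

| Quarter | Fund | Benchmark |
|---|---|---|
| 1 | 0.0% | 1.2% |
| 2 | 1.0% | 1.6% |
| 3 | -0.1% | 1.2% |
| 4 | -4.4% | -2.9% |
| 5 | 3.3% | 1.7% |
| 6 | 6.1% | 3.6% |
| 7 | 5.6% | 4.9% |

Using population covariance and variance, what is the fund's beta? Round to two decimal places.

r̄p = 1.6429%,  r̄m = 1.6143%
Cov = Σ(rp − r̄p)(rm − r̄m) / 7 = 7.2408
Var(rm) = Σ(rm − r̄m)² / 7 = 5.0669
β = Cov / Var = 7.2408 / 5.0669 = 1.4290

1.43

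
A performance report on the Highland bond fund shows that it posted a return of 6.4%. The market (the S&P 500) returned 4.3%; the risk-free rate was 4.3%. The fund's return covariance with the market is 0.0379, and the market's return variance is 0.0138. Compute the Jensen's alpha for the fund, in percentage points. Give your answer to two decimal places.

2.10

β = Cov / Var = 0.0379 / 0.0138 = 2.7464
E[R] = Rf + β(Rm − Rf) = 4.3% + 2.7464 × (4.3% − 4.3%) = 4.3000%
α = Rp − E[R] = 6.4% − 4.3000% = 2.1000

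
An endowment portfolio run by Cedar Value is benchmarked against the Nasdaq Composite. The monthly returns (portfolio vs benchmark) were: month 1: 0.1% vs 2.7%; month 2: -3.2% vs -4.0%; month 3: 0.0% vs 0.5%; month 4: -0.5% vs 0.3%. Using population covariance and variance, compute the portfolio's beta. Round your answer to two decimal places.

r̄p = -0.9000%,  r̄m = -0.1250%
Cov = Σ(rp − r̄p)(rm − r̄m) / 4 = 3.1175
Var(rm) = Σ(rm − r̄m)² / 4 = 5.8919
β = Cov / Var = 3.1175 / 5.8919 = 0.5291

0.53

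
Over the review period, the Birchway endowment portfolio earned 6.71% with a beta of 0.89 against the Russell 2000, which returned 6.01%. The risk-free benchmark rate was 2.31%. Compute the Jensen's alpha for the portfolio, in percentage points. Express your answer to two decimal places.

1.11

CAPM expected return = Rf + β(Rm − Rf) = 2.31% + 0.89 × (6.01% − 2.31%) = 2.31 + 0.89 × 3.70 = 5.6030%
Jensen's α = Rp − E[R] = 6.71% − 5.6030% = 1.1070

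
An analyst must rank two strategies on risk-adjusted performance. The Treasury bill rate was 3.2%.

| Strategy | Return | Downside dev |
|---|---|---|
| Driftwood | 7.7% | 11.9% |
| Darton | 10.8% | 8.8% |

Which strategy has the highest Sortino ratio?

Driftwood: Sortino ratio = (7.7% − 3.2%) / 11.9% = 0.378
Darton: Sortino ratio = (10.8% − 3.2%) / 8.8% = 0.864
Highest: Darton (0.864).

Darton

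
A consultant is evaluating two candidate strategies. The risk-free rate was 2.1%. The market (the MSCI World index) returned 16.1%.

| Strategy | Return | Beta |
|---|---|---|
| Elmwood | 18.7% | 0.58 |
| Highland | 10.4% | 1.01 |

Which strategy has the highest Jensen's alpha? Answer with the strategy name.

Elmwood

Elmwood: α = 18.7% − [2.1% + 0.58 × (16.1% − 2.1%)] = 8.480
Highland: α = 10.4% − [2.1% + 1.01 × (16.1% − 2.1%)] = -5.840
Highest: Elmwood (8.480).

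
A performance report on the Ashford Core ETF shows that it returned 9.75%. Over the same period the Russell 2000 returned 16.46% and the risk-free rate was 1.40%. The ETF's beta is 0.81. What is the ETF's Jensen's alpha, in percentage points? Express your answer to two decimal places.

CAPM expected return = Rf + β(Rm − Rf) = 1.40% + 0.81 × (16.46% − 1.40%) = 1.4 + 0.81 × 15.06 = 13.5986%
Jensen's α = Rp − E[R] = 9.75% − 13.5986% = -3.8486

-3.85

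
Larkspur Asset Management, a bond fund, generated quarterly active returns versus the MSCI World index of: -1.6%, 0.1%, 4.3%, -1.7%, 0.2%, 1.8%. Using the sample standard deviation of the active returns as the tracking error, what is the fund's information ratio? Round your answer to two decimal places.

0.23

r̄ = (-1.6 + 0.1 + 4.3 − 1.7 + 0.2 + 1.8) / 6 = 3.10 / 6 = 0.5167%
Σ(r − r̄)² = (-1.6 − 0.5167)² + (0.1 − 0.5167)² + (4.3 − 0.5167)² + … = 25.6283
σ = √[25.6283 / 5] = 2.2640%
IR = r̄ / tracking error = 0.5167 / 2.2640 = 0.2282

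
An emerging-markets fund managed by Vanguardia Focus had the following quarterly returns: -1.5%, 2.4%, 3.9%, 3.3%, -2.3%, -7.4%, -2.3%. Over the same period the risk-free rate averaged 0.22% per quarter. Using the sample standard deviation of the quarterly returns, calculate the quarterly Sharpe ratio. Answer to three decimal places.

-0.193

r̄ = (-1.5 + 2.4 + 3.9 + 3.3 − 2.3 − 7.4 − 2.3) / 7 = -3.90 / 7 = -0.5571%
Σ(r − r̄)² = (-1.5 − (-0.5571))² + (2.4 − (-0.5571))² + (3.9 − (-0.5571))² + … = 97.2771
sample σ = √(97.2771 / 6) = √16.2129 = 4.0265%
Sharpe = (r̄ − rf) / σ = (-0.5571 − 0.22) / 4.0265 = -0.7771 / 4.0265 = -0.1930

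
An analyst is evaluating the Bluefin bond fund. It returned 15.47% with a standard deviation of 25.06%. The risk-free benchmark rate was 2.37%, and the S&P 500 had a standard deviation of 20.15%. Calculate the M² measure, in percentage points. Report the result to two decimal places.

Sharpe = (Rp − Rf) / σp = (15.47% − 2.37%) / 25.06% = 0.5227
M² = Rf + Sharpe × σm = 2.37% + 0.5227 × 20.15% = 12.9024%

12.90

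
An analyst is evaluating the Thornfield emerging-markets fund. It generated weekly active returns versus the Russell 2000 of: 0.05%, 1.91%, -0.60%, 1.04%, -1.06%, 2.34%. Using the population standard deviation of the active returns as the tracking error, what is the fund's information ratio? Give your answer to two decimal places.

Mean return μ = 3.680 / 6 = 0.6133%
Σ(r − μ)² = (0.05 − 0.6133)² + (1.91 − 0.6133)² + … = 9.4343
population σ = √(9.4343 / 6) = √1.5724 = 1.2540%
IR = μ / tracking error = 0.6133 / 1.2540 = 0.4891

0.49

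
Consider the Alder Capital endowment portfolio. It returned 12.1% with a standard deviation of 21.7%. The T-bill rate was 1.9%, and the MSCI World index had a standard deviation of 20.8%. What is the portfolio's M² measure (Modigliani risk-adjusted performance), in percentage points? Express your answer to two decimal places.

Sharpe = (Rp − Rf) / σp = (12.1% − 1.9%) / 21.7% = 0.4700
M² = Rf + Sharpe × σm = 1.9% + 0.4700 × 20.8% = 11.6760%

11.68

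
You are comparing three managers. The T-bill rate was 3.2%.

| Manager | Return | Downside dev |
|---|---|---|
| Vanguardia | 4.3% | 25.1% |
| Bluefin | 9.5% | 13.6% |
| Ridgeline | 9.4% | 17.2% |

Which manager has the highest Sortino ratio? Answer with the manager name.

Vanguardia: Sortino ratio = (4.3% − 3.2%) / 25.1% = 0.044
Bluefin: Sortino ratio = (9.5% − 3.2%) / 13.6% = 0.463
Ridgeline: Sortino ratio = (9.4% − 3.2%) / 17.2% = 0.360
Highest: Bluefin (0.463).

Bluefin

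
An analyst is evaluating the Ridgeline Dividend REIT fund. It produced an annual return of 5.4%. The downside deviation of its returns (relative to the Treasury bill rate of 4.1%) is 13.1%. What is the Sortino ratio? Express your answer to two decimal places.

Sortino = (Rp − Rf) / σd = (5.4% − 4.1%) / 13.1% = 1.30% / 13.1% = 0.0992

0.10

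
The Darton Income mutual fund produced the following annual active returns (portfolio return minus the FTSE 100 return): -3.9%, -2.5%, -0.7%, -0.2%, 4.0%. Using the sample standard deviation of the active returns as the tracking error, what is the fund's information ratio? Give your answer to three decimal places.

μ = (-3.9 − 2.5 − 0.7 − 0.2 + 4) / 5 = -0.6600%
Σ(r − μ)² = (-3.9 − (-0.6600))² + (-2.5 − (-0.6600))² + … = 35.8120
σ = √[35.8120 / 4] = 2.9922%
IR = μ / tracking error = -0.6600 / 2.9922 = -0.2206

-0.221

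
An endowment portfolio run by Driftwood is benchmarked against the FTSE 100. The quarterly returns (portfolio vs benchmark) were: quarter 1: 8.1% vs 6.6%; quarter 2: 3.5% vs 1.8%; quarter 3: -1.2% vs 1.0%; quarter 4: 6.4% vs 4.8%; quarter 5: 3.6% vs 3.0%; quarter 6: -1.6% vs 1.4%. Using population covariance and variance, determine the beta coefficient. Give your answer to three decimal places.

1.639

r̄p = 3.1333%,  r̄m = 3.1000%
Cov = Σ(rp − r̄p)(rm − r̄m) / 6 = 6.5933
Var(rm) = Σ(rm − r̄m)² / 6 = 4.0233
β = Cov / Var = 6.5933 / 4.0233 = 1.6388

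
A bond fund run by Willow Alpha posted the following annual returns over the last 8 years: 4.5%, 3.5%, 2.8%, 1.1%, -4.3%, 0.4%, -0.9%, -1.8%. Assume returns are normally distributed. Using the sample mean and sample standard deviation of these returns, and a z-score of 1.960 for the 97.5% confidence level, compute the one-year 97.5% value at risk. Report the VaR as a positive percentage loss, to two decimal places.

r̄ = (4.5 + 3.5 + 2.8 + 1.1 − 4.3 + 0.4 − 0.9 − 1.8) / 8 = 0.6625%
Sample std dev = √[60.7388 / 7] = 2.9457%
VaR = −(r̄ − z·σ) = −(0.6625 − 1.960 × 2.9457) = −(-5.1111) = 5.1111%

5.11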